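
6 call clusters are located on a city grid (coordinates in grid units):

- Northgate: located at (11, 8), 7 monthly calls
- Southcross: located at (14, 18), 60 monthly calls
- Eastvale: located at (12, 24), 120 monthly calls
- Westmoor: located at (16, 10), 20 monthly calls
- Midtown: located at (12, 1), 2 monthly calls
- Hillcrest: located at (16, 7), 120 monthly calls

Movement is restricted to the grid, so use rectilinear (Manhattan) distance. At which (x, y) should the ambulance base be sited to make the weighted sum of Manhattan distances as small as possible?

(14, 18)

Manhattan distance separates: Σwᵢ(|x−xᵢ|+|y−yᵢ|) = Σwᵢ|x−xᵢ| + Σwᵢ|y−yᵢ|, so x and y are optimised independently as 1-D weighted medians.
Total weight W = 329; half = 164.5.
x-coordinate, sorted with cumulative weight:
  x=11 (Northgate, w=7) cum 7
  x=12 (Eastvale, w=120) cum 127
  x=12 (Midtown, w=2) cum 129
  x=14 (Southcross, w=60) cum 189  ← median
  x=16 (Westmoor, w=20) cum 209
  x=16 (Hillcrest, w=120) cum 329
⇒ x* = 14
y-coordinate, sorted with cumulative weight:
  y=1 (Midtown, w=2) cum 2
  y=7 (Hillcrest, w=120) cum 122
  y=8 (Northgate, w=7) cum 129
  y=10 (Westmoor, w=20) cum 149
  y=18 (Southcross, w=60) cum 209  ← median
  y=24 (Eastvale, w=120) cum 329
⇒ y* = 18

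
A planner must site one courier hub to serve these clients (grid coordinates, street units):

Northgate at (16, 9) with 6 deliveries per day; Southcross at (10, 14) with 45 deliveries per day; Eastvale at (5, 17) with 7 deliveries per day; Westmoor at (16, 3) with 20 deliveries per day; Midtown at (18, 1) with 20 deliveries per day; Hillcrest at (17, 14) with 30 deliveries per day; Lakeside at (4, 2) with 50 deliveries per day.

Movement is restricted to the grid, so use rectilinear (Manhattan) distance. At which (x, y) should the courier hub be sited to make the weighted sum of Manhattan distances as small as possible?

Manhattan distance separates: Σwᵢ(|x−xᵢ|+|y−yᵢ|) = Σwᵢ|x−xᵢ| + Σwᵢ|y−yᵢ|, so x and y are optimised independently as 1-D weighted medians.
Total weight W = 178; half = 89.
x-coordinate, sorted with cumulative weight:
  x=4 (Lakeside, w=50) cum 50
  x=5 (Eastvale, w=7) cum 57
  x=10 (Southcross, w=45) cum 102  ← median
  x=16 (Northgate, w=6) cum 108
  x=16 (Westmoor, w=20) cum 128
  x=17 (Hillcrest, w=30) cum 158
  x=18 (Midtown, w=20) cum 178
⇒ x* = 10
y-coordinate, sorted with cumulative weight:
  y=1 (Midtown, w=20) cum 20
  y=2 (Lakeside, w=50) cum 70
  y=3 (Westmoor, w=20) cum 90  ← median
  y=9 (Northgate, w=6) cum 96
  y=14 (Southcross, w=45) cum 141
  y=14 (Hillcrest, w=30) cum 171
  y=17 (Eastvale, w=7) cum 178
⇒ y* = 3

(10, 3)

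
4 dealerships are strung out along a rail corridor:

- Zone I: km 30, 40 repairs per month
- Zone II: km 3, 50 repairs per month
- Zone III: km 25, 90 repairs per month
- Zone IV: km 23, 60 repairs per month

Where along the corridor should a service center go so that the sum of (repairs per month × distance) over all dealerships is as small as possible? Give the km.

x = 25

For a sum of weighted absolute distances on a line, the optimum is the weighted median (not the mean). Total weight W = 240; half-weight = 120.
Sort by position and accumulate weight:
  km 3 (Zone II, w=50) → cum 50
  km 23 (Zone IV, w=60) → cum 110
  km 25 (Zone III, w=90) → cum 200  ≥ 120 → median here
  km 30 (Zone I, w=40) → cum 240
Optimal location: km 25.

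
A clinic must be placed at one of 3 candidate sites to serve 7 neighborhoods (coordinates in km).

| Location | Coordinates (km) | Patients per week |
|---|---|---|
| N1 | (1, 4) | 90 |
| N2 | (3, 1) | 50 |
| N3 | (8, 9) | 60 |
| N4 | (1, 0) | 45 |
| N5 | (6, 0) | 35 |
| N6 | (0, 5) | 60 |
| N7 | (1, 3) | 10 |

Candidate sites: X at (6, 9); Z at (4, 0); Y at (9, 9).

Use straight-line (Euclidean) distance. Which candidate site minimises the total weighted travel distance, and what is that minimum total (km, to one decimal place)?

Z, total 1743.3 km

Total weighted distance at each candidate:
  X (6, 9): total = 2472.7
  Z (4, 0): total = 1743.3
  Y (9, 9): total = 2973.9
Minimum is at Z with total 1743.3 km.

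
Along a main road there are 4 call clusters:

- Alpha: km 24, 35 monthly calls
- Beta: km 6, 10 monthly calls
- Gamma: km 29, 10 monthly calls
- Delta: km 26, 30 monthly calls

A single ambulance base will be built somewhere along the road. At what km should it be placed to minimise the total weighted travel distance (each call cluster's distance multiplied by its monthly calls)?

For a sum of weighted absolute distances on a line, the optimum is the weighted median (not the mean). Total weight W = 85; half-weight = 42.5.
Sort by position and accumulate weight:
  km 6 (Beta, w=10) → cum 10
  km 24 (Alpha, w=35) → cum 45  ≥ 42.5 → median here
  km 26 (Delta, w=30) → cum 75
  km 29 (Gamma, w=10) → cum 85
Optimal location: km 24.

x = 24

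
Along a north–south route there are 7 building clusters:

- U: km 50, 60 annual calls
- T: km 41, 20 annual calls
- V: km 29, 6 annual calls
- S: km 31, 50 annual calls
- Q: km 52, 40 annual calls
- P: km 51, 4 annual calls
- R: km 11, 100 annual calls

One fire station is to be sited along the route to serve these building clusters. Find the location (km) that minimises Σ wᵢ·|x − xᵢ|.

x = 31

For a sum of weighted absolute distances on a line, the optimum is the weighted median (not the mean). Total weight W = 280; half-weight = 140.
Sort by position and accumulate weight:
  km 11 (R, w=100) → cum 100
  km 29 (V, w=6) → cum 106
  km 31 (S, w=50) → cum 156  ≥ 140 → median here
  km 41 (T, w=20) → cum 176
  km 50 (U, w=60) → cum 236
  km 51 (P, w=4) → cum 240
  km 52 (Q, w=40) → cum 280
Optimal location: km 31.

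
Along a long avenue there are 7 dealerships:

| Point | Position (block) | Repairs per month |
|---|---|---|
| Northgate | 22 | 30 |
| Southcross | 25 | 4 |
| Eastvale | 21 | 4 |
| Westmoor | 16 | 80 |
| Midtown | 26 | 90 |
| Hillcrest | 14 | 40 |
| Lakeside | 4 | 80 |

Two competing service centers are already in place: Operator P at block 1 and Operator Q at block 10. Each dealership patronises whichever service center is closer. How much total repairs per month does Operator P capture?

80

The indifferent point is the midpoint (1+10)/2 = 5.5; dealerships left of it (closer to Operator P at 1) go to Operator P, those right go to Operator Q.
  Lakeside at 4 (w=80) → Operator P
  Hillcrest at 14 (w=40) → Operator Q
  Westmoor at 16 (w=80) → Operator Q
  Eastvale at 21 (w=4) → Operator Q
  Northgate at 22 (w=30) → Operator Q
  Southcross at 25 (w=4) → Operator Q
  Midtown at 26 (w=90) → Operator Q
Operator P captures 80; Operator Q captures 248.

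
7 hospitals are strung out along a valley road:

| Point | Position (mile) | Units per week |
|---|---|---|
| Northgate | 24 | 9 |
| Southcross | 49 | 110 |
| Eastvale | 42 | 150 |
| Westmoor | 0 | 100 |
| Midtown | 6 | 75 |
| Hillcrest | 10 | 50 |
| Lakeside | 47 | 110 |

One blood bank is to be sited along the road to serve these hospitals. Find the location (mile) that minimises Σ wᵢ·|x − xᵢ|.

For a sum of weighted absolute distances on a line, the optimum is the weighted median (not the mean). Total weight W = 604; half-weight = 302.
Sort by position and accumulate weight:
  mile 0 (Westmoor, w=100) → cum 100
  mile 6 (Midtown, w=75) → cum 175
  mile 10 (Hillcrest, w=50) → cum 225
  mile 24 (Northgate, w=9) → cum 234
  mile 42 (Eastvale, w=150) → cum 384  ≥ 302 → median here
  mile 47 (Lakeside, w=110) → cum 494
  mile 49 (Southcross, w=110) → cum 604
Optimal location: mile 42.

x = 42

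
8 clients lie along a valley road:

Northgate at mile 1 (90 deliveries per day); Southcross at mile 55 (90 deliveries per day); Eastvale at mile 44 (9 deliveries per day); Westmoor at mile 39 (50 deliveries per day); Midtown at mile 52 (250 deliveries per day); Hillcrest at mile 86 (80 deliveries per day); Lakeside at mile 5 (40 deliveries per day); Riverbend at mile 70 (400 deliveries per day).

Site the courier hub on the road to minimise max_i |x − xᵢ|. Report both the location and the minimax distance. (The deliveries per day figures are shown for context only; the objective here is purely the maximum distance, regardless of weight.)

location 43.5, max distance 42.5

The 1-center on a line is the midpoint of the two extreme points: leftmost at 1, rightmost at 86.
Optimal location = (1 + 86)/2 = 43.5; maximum distance = (86 − 1)/2 = 42.5.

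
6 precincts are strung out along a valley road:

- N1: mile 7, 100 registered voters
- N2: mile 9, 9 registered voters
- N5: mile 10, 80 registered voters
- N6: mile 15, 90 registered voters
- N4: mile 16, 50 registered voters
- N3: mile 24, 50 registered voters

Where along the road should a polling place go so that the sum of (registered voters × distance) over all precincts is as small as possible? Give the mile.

For a sum of weighted absolute distances on a line, the optimum is the weighted median (not the mean). Total weight W = 379; half-weight = 189.5.
Sort by position and accumulate weight:
  mile 7 (N1, w=100) → cum 100
  mile 9 (N2, w=9) → cum 109
  mile 10 (N5, w=80) → cum 189
  mile 15 (N6, w=90) → cum 279  ≥ 189.5 → median here
  mile 16 (N4, w=50) → cum 329
  mile 24 (N3, w=50) → cum 379
Optimal location: mile 15.

x = 15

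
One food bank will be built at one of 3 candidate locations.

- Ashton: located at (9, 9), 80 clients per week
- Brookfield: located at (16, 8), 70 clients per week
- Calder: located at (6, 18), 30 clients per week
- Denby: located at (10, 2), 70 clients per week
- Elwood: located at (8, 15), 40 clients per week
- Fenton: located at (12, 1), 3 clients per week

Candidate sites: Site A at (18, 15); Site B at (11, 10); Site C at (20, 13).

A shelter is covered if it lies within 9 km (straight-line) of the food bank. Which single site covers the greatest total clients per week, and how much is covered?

Coverage radius r = 9 km; a point is covered iff (Δx)²+(Δy)² ≤ 9² = 81.
  Site A (18, 15): covers {Brookfield} → 70
  Site B (11, 10): covers {Ashton, Brookfield, Denby, Elwood} → 260
  Site C (20, 13): covers {Brookfield} → 70
Maximum coverage at Site B: 260 clients per week.

Site B, covering 260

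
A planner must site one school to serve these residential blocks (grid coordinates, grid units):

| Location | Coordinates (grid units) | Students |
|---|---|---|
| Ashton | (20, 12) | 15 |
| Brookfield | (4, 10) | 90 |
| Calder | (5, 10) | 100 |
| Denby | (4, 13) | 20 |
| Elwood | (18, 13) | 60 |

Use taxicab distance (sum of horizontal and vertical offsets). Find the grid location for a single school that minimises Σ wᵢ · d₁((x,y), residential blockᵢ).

Manhattan distance separates: Σwᵢ(|x−xᵢ|+|y−yᵢ|) = Σwᵢ|x−xᵢ| + Σwᵢ|y−yᵢ|, so x and y are optimised independently as 1-D weighted medians.
Total weight W = 285; half = 142.5.
x-coordinate, sorted with cumulative weight:
  x=4 (Brookfield, w=90) cum 90
  x=4 (Denby, w=20) cum 110
  x=5 (Calder, w=100) cum 210  ← median
  x=18 (Elwood, w=60) cum 270
  x=20 (Ashton, w=15) cum 285
⇒ x* = 5
y-coordinate, sorted with cumulative weight:
  y=10 (Brookfield, w=90) cum 90
  y=10 (Calder, w=100) cum 190  ← median
  y=12 (Ashton, w=15) cum 205
  y=13 (Denby, w=20) cum 225
  y=13 (Elwood, w=60) cum 285
⇒ y* = 10

(5, 10)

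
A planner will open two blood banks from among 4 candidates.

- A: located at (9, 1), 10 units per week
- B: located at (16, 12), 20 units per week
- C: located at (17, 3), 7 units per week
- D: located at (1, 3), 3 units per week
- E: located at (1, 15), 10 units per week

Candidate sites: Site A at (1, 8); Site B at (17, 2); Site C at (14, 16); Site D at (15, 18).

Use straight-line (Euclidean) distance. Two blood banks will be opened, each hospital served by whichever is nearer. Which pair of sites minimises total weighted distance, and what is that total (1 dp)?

{Site B, Site C}, total 355.5

Evaluate every pair (each demand assigned to the nearer of the two):
  {Site B, Site C}: total = 355.5
  {Site A, Site B}: total = 373.6
  {Site A, Site C}: total = 374.1
  {Site B, Site D}: total = 400.5
  {Site A, Site D}: total = 418.9
  {Site C, Site D}: total = 526.5
Best pair: {Site B, Site C} with total 355.5.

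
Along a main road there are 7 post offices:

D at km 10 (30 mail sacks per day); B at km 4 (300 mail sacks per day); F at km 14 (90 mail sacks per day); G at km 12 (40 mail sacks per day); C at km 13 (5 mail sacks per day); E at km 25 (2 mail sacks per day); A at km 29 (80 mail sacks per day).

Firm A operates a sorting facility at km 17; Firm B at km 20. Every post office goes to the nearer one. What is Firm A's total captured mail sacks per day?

465

The indifferent point is the midpoint (17+20)/2 = 18.5; post offices left of it (closer to Firm A at 17) go to Firm A, those right go to Firm B.
  B at 4 (w=300) → Firm A
  D at 10 (w=30) → Firm A
  G at 12 (w=40) → Firm A
  C at 13 (w=5) → Firm A
  F at 14 (w=90) → Firm A
  E at 25 (w=2) → Firm B
  A at 29 (w=80) → Firm B
Firm A captures 465; Firm B captures 82.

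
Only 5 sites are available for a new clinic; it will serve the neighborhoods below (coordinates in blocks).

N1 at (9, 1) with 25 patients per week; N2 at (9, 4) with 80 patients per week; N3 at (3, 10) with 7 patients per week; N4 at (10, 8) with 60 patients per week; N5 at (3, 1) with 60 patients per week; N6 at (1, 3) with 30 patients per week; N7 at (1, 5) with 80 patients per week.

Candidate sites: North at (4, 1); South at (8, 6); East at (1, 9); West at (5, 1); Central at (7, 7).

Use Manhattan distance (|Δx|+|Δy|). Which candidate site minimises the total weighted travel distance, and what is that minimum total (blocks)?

Total weighted distance at each candidate:
  North (4, 1): total = 2385
  South (8, 6): total = 2233
  East (1, 9): total = 3161
  West (5, 1): total = 2397
  Central (7, 7): total = 2429
Minimum is at South with total 2233 blocks.

South, total 2233 blocks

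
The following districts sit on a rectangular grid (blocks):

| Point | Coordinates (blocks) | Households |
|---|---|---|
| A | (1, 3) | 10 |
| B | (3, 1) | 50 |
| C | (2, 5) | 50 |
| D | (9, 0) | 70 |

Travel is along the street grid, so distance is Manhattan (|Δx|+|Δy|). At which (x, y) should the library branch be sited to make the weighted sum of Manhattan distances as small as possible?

Manhattan distance separates: Σwᵢ(|x−xᵢ|+|y−yᵢ|) = Σwᵢ|x−xᵢ| + Σwᵢ|y−yᵢ|, so x and y are optimised independently as 1-D weighted medians.
Total weight W = 180; half = 90.
x-coordinate, sorted with cumulative weight:
  x=1 (A, w=10) cum 10
  x=2 (C, w=50) cum 60
  x=3 (B, w=50) cum 110  ← median
  x=9 (D, w=70) cum 180
⇒ x* = 3
y-coordinate, sorted with cumulative weight:
  y=0 (D, w=70) cum 70
  y=1 (B, w=50) cum 120  ← median
  y=3 (A, w=10) cum 130
  y=5 (C, w=50) cum 180
⇒ y* = 1

(3, 1)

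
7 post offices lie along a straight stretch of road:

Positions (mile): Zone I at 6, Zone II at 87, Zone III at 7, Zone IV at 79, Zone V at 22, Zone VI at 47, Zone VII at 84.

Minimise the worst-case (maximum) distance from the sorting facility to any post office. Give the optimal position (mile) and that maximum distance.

The 1-center on a line is the midpoint of the two extreme points: leftmost at 6, rightmost at 87.
Optimal location = (6 + 87)/2 = 46.5; maximum distance = (87 − 6)/2 = 40.5.

location 46.5, max distance 40.5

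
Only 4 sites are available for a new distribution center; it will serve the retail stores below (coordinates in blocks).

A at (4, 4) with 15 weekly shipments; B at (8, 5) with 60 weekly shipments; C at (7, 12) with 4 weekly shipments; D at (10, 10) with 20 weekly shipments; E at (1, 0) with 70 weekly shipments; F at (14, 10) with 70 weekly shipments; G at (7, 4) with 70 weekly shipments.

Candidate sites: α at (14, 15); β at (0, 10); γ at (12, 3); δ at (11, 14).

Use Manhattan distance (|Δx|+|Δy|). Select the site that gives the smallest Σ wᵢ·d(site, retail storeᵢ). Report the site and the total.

Total weighted distance at each candidate:
  α (14, 15): total = 5065
  β (0, 10): total = 3826
  γ (12, 3): total = 2761
  δ (11, 14): total = 4249
Minimum is at γ with total 2761 blocks.

γ, total 2761 blocks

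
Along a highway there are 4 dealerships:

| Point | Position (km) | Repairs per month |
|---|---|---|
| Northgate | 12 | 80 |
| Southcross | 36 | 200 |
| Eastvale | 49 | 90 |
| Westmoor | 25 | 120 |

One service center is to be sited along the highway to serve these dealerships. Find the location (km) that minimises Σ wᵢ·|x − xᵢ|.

x = 36

For a sum of weighted absolute distances on a line, the optimum is the weighted median (not the mean). Total weight W = 490; half-weight = 245.
Sort by position and accumulate weight:
  km 12 (Northgate, w=80) → cum 80
  km 25 (Westmoor, w=120) → cum 200
  km 36 (Southcross, w=200) → cum 400  ≥ 245 → median here
  km 49 (Eastvale, w=90) → cum 490
Optimal location: km 36.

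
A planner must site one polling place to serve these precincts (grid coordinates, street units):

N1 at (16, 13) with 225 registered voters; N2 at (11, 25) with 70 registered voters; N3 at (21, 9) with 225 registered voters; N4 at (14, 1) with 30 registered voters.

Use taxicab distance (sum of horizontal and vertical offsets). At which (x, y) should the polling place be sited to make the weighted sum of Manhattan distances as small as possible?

(16, 13)

Manhattan distance separates: Σwᵢ(|x−xᵢ|+|y−yᵢ|) = Σwᵢ|x−xᵢ| + Σwᵢ|y−yᵢ|, so x and y are optimised independently as 1-D weighted medians.
Total weight W = 550; half = 275.
x-coordinate, sorted with cumulative weight:
  x=11 (N2, w=70) cum 70
  x=14 (N4, w=30) cum 100
  x=16 (N1, w=225) cum 325  ← median
  x=21 (N3, w=225) cum 550
⇒ x* = 16
y-coordinate, sorted with cumulative weight:
  y=1 (N4, w=30) cum 30
  y=9 (N3, w=225) cum 255
  y=13 (N1, w=225) cum 480  ← median
  y=25 (N2, w=70) cum 550
⇒ y* = 13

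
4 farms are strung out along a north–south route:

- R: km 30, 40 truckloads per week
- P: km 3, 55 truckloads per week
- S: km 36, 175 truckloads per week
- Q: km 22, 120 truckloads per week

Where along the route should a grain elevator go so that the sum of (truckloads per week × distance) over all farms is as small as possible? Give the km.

For a sum of weighted absolute distances on a line, the optimum is the weighted median (not the mean). Total weight W = 390; half-weight = 195.
Sort by position and accumulate weight:
  km 3 (P, w=55) → cum 55
  km 22 (Q, w=120) → cum 175
  km 30 (R, w=40) → cum 215  ≥ 195 → median here
  km 36 (S, w=175) → cum 390
Optimal location: km 30.

x = 30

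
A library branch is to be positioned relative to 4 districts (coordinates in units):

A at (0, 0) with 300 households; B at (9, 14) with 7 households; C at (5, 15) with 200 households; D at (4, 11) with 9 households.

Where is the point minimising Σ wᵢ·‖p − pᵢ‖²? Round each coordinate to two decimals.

The minimiser of Σwᵢ‖p−pᵢ‖² is the weighted centroid p* = (Σwᵢpᵢ)/(Σwᵢ).
Σwᵢ = 516.
Σwᵢxᵢ = 300·0 + 7·9 + 200·5 + 9·4 = 1099.
Σwᵢyᵢ = 300·0 + 7·14 + 200·15 + 9·11 = 3197.
x* = 1099/516 = 2.13, y* = 3197/516 = 6.20.

(2.13, 6.20)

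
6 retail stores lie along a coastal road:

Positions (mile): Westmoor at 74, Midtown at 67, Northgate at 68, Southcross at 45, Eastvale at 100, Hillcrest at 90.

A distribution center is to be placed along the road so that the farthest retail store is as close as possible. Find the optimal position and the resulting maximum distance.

location 72.5, max distance 27.5

The 1-center on a line is the midpoint of the two extreme points: leftmost at 45, rightmost at 100.
Optimal location = (45 + 100)/2 = 72.5; maximum distance = (100 − 45)/2 = 27.5.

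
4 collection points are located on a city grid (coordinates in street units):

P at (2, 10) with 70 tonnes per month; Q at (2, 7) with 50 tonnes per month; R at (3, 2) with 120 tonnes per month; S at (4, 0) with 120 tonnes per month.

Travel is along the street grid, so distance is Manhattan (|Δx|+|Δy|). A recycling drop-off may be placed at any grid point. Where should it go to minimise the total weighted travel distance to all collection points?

(3, 2)

Manhattan distance separates: Σwᵢ(|x−xᵢ|+|y−yᵢ|) = Σwᵢ|x−xᵢ| + Σwᵢ|y−yᵢ|, so x and y are optimised independently as 1-D weighted medians.
Total weight W = 360; half = 180.
x-coordinate, sorted with cumulative weight:
  x=2 (P, w=70) cum 70
  x=2 (Q, w=50) cum 120
  x=3 (R, w=120) cum 240  ← median
  x=4 (S, w=120) cum 360
⇒ x* = 3
y-coordinate, sorted with cumulative weight:
  y=0 (S, w=120) cum 120
  y=2 (R, w=120) cum 240  ← median
  y=7 (Q, w=50) cum 290
  y=10 (P, w=70) cum 360
⇒ y* = 2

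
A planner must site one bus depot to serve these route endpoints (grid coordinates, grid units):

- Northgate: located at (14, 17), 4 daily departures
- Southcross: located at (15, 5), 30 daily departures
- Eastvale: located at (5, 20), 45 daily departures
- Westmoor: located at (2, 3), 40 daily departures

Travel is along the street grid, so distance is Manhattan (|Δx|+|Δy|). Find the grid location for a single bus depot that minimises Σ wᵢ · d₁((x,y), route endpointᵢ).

Manhattan distance separates: Σwᵢ(|x−xᵢ|+|y−yᵢ|) = Σwᵢ|x−xᵢ| + Σwᵢ|y−yᵢ|, so x and y are optimised independently as 1-D weighted medians.
Total weight W = 119; half = 59.5.
x-coordinate, sorted with cumulative weight:
  x=2 (Westmoor, w=40) cum 40
  x=5 (Eastvale, w=45) cum 85  ← median
  x=14 (Northgate, w=4) cum 89
  x=15 (Southcross, w=30) cum 119
⇒ x* = 5
y-coordinate, sorted with cumulative weight:
  y=3 (Westmoor, w=40) cum 40
  y=5 (Southcross, w=30) cum 70  ← median
  y=17 (Northgate, w=4) cum 74
  y=20 (Eastvale, w=45) cum 119
⇒ y* = 5

(5, 5)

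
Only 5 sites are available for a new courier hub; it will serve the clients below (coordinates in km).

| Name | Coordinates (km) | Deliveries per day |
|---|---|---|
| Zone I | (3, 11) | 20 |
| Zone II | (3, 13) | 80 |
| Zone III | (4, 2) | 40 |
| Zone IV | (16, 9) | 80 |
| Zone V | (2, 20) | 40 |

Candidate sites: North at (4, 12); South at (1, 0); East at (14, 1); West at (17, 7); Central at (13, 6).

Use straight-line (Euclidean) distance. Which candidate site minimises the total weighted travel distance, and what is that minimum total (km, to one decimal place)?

Total weighted distance at each candidate:
  North (4, 12): total = 1860.8
  South (1, 0): total = 3620.5
  East (14, 1): total = 3560.2
  West (17, 7): total = 3039.7
  Central (13, 6): total = 2645.7
Minimum is at North with total 1860.8 km.

North, total 1860.8 km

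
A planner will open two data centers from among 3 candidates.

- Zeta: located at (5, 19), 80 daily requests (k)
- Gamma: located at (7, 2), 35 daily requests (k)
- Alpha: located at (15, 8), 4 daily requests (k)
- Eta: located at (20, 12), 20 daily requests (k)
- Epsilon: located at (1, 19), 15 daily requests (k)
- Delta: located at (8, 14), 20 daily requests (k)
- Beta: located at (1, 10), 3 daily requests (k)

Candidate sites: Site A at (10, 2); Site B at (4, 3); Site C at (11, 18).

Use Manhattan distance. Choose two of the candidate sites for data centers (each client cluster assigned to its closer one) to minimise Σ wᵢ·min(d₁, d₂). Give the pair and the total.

{Site A, Site C}, total 1365

Evaluate every pair (each demand assigned to the nearer of the two):
  {Site A, Site C}: total = 1365
  {Site B, Site C}: total = 1391
  {Site A, Site B}: total = 2504
Best pair: {Site A, Site C} with total 1365.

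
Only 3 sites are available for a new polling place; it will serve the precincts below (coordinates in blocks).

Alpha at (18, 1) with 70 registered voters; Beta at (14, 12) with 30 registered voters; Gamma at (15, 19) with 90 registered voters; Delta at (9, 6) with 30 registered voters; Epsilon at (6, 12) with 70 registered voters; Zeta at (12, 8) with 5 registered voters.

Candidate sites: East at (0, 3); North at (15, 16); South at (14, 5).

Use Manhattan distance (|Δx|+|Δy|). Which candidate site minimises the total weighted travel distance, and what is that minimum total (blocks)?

North, total 3125 blocks

Total weighted distance at each candidate:
  East (0, 3): total = 6375
  North (15, 16): total = 3125
  South (14, 5): total = 3375
Minimum is at North with total 3125 blocks.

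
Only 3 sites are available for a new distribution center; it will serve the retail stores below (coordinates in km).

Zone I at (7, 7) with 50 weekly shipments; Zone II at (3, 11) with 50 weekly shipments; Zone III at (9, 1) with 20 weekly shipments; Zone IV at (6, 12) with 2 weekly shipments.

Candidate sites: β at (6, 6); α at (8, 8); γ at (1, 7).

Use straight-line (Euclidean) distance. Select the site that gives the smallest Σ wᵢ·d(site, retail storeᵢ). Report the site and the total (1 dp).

β, total 490.9 km

Total weighted distance at each candidate:
  β (6, 6): total = 490.9
  α (8, 8): total = 512.6
  γ (1, 7): total = 737.7
Minimum is at β with total 490.9 km.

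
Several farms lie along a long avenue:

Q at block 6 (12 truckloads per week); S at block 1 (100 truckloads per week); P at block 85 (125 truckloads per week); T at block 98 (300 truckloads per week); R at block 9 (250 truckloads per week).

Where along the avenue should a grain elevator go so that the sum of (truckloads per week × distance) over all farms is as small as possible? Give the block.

For a sum of weighted absolute distances on a line, the optimum is the weighted median (not the mean). Total weight W = 787; half-weight = 393.5.
Sort by position and accumulate weight:
  block 1 (S, w=100) → cum 100
  block 6 (Q, w=12) → cum 112
  block 9 (R, w=250) → cum 362
  block 85 (P, w=125) → cum 487  ≥ 393.5 → median here
  block 98 (T, w=300) → cum 787
Optimal location: block 85.

x = 85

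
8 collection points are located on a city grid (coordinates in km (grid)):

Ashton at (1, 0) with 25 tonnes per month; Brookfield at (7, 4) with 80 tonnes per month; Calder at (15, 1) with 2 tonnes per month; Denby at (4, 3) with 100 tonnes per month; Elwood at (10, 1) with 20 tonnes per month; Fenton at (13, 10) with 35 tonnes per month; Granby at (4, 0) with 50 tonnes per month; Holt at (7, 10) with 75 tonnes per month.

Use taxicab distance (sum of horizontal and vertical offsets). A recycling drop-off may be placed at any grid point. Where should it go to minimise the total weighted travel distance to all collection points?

Manhattan distance separates: Σwᵢ(|x−xᵢ|+|y−yᵢ|) = Σwᵢ|x−xᵢ| + Σwᵢ|y−yᵢ|, so x and y are optimised independently as 1-D weighted medians.
Total weight W = 387; half = 193.5.
x-coordinate, sorted with cumulative weight:
  x=1 (Ashton, w=25) cum 25
  x=4 (Denby, w=100) cum 125
  x=4 (Granby, w=50) cum 175
  x=7 (Brookfield, w=80) cum 255  ← median
  x=7 (Holt, w=75) cum 330
  x=10 (Elwood, w=20) cum 350
  x=13 (Fenton, w=35) cum 385
  x=15 (Calder, w=2) cum 387
⇒ x* = 7
y-coordinate, sorted with cumulative weight:
  y=0 (Ashton, w=25) cum 25
  y=0 (Granby, w=50) cum 75
  y=1 (Calder, w=2) cum 77
  y=1 (Elwood, w=20) cum 97
  y=3 (Denby, w=100) cum 197  ← median
  y=4 (Brookfield, w=80) cum 277
  y=10 (Fenton, w=35) cum 312
  y=10 (Holt, w=75) cum 387
⇒ y* = 3

(7, 3)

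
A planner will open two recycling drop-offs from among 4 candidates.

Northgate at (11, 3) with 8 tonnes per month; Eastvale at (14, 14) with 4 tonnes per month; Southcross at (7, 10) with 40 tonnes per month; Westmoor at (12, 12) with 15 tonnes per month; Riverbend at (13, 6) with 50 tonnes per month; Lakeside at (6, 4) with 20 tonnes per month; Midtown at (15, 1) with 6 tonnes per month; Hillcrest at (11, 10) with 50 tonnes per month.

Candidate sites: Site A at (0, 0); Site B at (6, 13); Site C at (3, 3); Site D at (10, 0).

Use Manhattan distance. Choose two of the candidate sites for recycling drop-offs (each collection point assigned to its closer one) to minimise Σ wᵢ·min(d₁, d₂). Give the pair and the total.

{Site B, Site D}, total 1379

Evaluate every pair (each demand assigned to the nearer of the two):
  {Site B, Site D}: total = 1379
  {Site B, Site C}: total = 1579
  {Site A, Site B}: total = 1789
  {Site C, Site D}: total = 1870
  {Site A, Site D}: total = 2030
  {Site A, Site C}: total = 2426
Best pair: {Site B, Site D} with total 1379.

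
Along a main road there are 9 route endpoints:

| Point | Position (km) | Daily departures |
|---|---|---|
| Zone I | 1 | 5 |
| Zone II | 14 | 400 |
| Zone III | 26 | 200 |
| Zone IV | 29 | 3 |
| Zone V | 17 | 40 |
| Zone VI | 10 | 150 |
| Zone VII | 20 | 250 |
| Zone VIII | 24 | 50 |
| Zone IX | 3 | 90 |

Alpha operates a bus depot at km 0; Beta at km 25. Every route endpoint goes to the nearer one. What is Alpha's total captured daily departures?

The indifferent point is the midpoint (0+25)/2 = 12.5; route endpoints left of it (closer to Alpha at 0) go to Alpha, those right go to Beta.
  Zone I at 1 (w=5) → Alpha
  Zone IX at 3 (w=90) → Alpha
  Zone VI at 10 (w=150) → Alpha
  Zone II at 14 (w=400) → Beta
  Zone V at 17 (w=40) → Beta
  Zone VII at 20 (w=250) → Beta
  Zone VIII at 24 (w=50) → Beta
  Zone III at 26 (w=200) → Beta
  Zone IV at 29 (w=3) → Beta
Alpha captures 245; Beta captures 943.

245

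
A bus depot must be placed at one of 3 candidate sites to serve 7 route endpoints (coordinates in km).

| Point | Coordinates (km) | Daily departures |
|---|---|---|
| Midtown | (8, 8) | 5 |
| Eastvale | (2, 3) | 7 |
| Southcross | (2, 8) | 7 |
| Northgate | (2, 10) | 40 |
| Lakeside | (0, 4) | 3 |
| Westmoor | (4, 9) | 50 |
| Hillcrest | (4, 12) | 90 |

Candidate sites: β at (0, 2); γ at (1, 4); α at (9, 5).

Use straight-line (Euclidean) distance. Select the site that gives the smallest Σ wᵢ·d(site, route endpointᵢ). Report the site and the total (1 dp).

Total weighted distance at each candidate:
  β (0, 2): total = 1818.2
  γ (1, 4): total = 1385.9
  α (9, 5): total = 1585.7
Minimum is at γ with total 1385.9 km.

γ, total 1385.9 km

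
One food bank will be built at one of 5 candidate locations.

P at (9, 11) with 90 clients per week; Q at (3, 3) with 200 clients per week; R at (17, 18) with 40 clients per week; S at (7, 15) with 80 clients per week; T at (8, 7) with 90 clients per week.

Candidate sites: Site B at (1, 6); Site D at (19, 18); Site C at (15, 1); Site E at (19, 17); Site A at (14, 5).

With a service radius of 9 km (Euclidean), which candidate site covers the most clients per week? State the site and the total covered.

Site B, covering 290

Coverage radius r = 9 km; a point is covered iff (Δx)²+(Δy)² ≤ 9² = 81.
  Site B (1, 6): covers {Q, T} → 290
  Site D (19, 18): covers {R} → 40
  Site C (15, 1): covers {none} → 0
  Site E (19, 17): covers {R} → 40
  Site A (14, 5): covers {P, T} → 180
Maximum coverage at Site B: 290 clients per week.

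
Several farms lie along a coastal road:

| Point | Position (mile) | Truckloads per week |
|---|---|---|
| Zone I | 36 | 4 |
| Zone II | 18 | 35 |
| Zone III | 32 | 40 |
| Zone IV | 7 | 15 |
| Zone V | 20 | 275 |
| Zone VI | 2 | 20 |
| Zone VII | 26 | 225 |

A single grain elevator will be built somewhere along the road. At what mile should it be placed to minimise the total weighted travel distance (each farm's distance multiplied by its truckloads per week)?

x = 20

For a sum of weighted absolute distances on a line, the optimum is the weighted median (not the mean). Total weight W = 614; half-weight = 307.
Sort by position and accumulate weight:
  mile 2 (Zone VI, w=20) → cum 20
  mile 7 (Zone IV, w=15) → cum 35
  mile 18 (Zone II, w=35) → cum 70
  mile 20 (Zone V, w=275) → cum 345  ≥ 307 → median here
  mile 26 (Zone VII, w=225) → cum 570
  mile 32 (Zone III, w=40) → cum 610
  mile 36 (Zone I, w=4) → cum 614
Optimal location: mile 20.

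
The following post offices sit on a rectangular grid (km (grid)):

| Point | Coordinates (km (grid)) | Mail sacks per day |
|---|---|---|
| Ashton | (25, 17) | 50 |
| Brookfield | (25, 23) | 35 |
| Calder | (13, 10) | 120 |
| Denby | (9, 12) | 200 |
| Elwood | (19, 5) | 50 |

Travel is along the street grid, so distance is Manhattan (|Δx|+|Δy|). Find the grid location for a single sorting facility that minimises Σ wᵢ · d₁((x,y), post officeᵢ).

Manhattan distance separates: Σwᵢ(|x−xᵢ|+|y−yᵢ|) = Σwᵢ|x−xᵢ| + Σwᵢ|y−yᵢ|, so x and y are optimised independently as 1-D weighted medians.
Total weight W = 455; half = 227.5.
x-coordinate, sorted with cumulative weight:
  x=9 (Denby, w=200) cum 200
  x=13 (Calder, w=120) cum 320  ← median
  x=19 (Elwood, w=50) cum 370
  x=25 (Ashton, w=50) cum 420
  x=25 (Brookfield, w=35) cum 455
⇒ x* = 13
y-coordinate, sorted with cumulative weight:
  y=5 (Elwood, w=50) cum 50
  y=10 (Calder, w=120) cum 170
  y=12 (Denby, w=200) cum 370  ← median
  y=17 (Ashton, w=50) cum 420
  y=23 (Brookfield, w=35) cum 455
⇒ y* = 12

(13, 12)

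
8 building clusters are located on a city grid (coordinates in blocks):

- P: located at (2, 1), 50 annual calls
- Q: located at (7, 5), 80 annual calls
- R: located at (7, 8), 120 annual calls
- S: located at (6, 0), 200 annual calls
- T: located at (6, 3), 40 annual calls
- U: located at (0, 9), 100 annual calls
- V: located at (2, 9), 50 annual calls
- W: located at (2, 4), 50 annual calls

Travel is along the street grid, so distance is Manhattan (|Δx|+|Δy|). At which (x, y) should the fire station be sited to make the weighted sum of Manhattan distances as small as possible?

Manhattan distance separates: Σwᵢ(|x−xᵢ|+|y−yᵢ|) = Σwᵢ|x−xᵢ| + Σwᵢ|y−yᵢ|, so x and y are optimised independently as 1-D weighted medians.
Total weight W = 690; half = 345.
x-coordinate, sorted with cumulative weight:
  x=0 (U, w=100) cum 100
  x=2 (P, w=50) cum 150
  x=2 (V, w=50) cum 200
  x=2 (W, w=50) cum 250
  x=6 (S, w=200) cum 450  ← median
  x=6 (T, w=40) cum 490
  x=7 (Q, w=80) cum 570
  x=7 (R, w=120) cum 690
⇒ x* = 6
y-coordinate, sorted with cumulative weight:
  y=0 (S, w=200) cum 200
  y=1 (P, w=50) cum 250
  y=3 (T, w=40) cum 290
  y=4 (W, w=50) cum 340
  y=5 (Q, w=80) cum 420  ← median
  y=8 (R, w=120) cum 540
  y=9 (U, w=100) cum 640
  y=9 (V, w=50) cum 690
⇒ y* = 5

(6, 5)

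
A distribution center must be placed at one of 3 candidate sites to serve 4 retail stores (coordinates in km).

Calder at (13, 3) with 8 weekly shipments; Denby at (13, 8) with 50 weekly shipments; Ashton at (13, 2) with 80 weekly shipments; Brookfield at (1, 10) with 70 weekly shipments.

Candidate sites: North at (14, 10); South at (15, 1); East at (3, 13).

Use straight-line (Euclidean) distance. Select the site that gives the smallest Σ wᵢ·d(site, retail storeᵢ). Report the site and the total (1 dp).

Total weighted distance at each candidate:
  North (14, 10): total = 1723.4
  South (15, 1): total = 1730.6
  East (3, 13): total = 2113.8
Minimum is at North with total 1723.4 km.

North, total 1723.4 km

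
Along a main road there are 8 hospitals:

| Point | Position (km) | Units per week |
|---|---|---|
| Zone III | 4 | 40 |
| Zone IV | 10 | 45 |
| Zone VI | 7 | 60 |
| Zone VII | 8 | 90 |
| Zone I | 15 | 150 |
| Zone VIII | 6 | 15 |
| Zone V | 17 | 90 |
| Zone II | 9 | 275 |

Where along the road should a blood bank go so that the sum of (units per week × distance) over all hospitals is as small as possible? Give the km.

For a sum of weighted absolute distances on a line, the optimum is the weighted median (not the mean). Total weight W = 765; half-weight = 382.5.
Sort by position and accumulate weight:
  km 4 (Zone III, w=40) → cum 40
  km 6 (Zone VIII, w=15) → cum 55
  km 7 (Zone VI, w=60) → cum 115
  km 8 (Zone VII, w=90) → cum 205
  km 9 (Zone II, w=275) → cum 480  ≥ 382.5 → median here
  km 10 (Zone IV, w=45) → cum 525
  km 15 (Zone I, w=150) → cum 675
  km 17 (Zone V, w=90) → cum 765
Optimal location: km 9.

x = 9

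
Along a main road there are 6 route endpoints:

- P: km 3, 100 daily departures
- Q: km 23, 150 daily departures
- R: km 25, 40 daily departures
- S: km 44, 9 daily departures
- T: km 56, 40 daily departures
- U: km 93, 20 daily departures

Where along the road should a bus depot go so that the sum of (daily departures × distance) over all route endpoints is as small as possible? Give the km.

For a sum of weighted absolute distances on a line, the optimum is the weighted median (not the mean). Total weight W = 359; half-weight = 179.5.
Sort by position and accumulate weight:
  km 3 (P, w=100) → cum 100
  km 23 (Q, w=150) → cum 250  ≥ 179.5 → median here
  km 25 (R, w=40) → cum 290
  km 44 (S, w=9) → cum 299
  km 56 (T, w=40) → cum 339
  km 93 (U, w=20) → cum 359
Optimal location: km 23.

x = 23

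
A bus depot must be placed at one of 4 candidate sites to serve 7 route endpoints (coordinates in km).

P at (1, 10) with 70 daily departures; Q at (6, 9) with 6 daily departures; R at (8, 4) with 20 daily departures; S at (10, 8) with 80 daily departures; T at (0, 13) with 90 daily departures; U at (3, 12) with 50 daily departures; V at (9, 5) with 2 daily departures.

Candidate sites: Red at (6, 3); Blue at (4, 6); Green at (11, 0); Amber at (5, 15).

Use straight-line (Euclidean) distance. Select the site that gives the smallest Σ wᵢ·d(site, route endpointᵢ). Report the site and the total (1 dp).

Blue, total 2007.0 km

Total weighted distance at each candidate:
  Red (6, 3): total = 2726.3
  Blue (4, 6): total = 2007.0
  Green (11, 0): total = 4061.2
  Amber (5, 15): total = 2087.4
Minimum is at Blue with total 2007.0 km.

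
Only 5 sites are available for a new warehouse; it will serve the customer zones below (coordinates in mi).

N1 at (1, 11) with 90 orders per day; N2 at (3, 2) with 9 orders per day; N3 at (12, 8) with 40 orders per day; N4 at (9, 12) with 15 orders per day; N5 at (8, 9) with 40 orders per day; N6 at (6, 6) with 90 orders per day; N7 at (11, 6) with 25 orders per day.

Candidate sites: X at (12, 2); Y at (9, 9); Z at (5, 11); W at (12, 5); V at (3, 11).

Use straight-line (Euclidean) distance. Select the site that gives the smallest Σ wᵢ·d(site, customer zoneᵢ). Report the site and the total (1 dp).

Total weighted distance at each candidate:
  X (12, 2): total = 2831.3
  Y (9, 9): total = 1508.6
  Z (5, 11): total = 1607.8
  W (12, 5): total = 2256.4
  V (3, 11): total = 1707.8
Minimum is at Y with total 1508.6 mi.

Y, total 1508.6 mi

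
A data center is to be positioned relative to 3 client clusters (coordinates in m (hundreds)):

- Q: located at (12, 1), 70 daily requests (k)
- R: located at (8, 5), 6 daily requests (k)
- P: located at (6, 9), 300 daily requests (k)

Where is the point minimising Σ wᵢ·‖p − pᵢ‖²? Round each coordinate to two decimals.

The minimiser of Σwᵢ‖p−pᵢ‖² is the weighted centroid p* = (Σwᵢpᵢ)/(Σwᵢ).
Σwᵢ = 376.
Σwᵢxᵢ = 70·12 + 6·8 + 300·6 = 2688.
Σwᵢyᵢ = 70·1 + 6·5 + 300·9 = 2800.
x* = 2688/376 = 7.15, y* = 2800/376 = 7.45.

(7.15, 7.45)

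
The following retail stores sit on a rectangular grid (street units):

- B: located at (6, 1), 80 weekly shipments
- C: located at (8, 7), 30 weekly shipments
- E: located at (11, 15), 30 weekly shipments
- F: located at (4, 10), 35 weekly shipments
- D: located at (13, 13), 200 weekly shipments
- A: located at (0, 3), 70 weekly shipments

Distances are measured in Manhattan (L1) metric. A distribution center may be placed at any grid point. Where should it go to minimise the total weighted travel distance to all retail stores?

(11, 13)

Manhattan distance separates: Σwᵢ(|x−xᵢ|+|y−yᵢ|) = Σwᵢ|x−xᵢ| + Σwᵢ|y−yᵢ|, so x and y are optimised independently as 1-D weighted medians.
Total weight W = 445; half = 222.5.
x-coordinate, sorted with cumulative weight:
  x=0 (A, w=70) cum 70
  x=4 (F, w=35) cum 105
  x=6 (B, w=80) cum 185
  x=8 (C, w=30) cum 215
  x=11 (E, w=30) cum 245  ← median
  x=13 (D, w=200) cum 445
⇒ x* = 11
y-coordinate, sorted with cumulative weight:
  y=1 (B, w=80) cum 80
  y=3 (A, w=70) cum 150
  y=7 (C, w=30) cum 180
  y=10 (F, w=35) cum 215
  y=13 (D, w=200) cum 415  ← median
  y=15 (E, w=30) cum 445
⇒ y* = 13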